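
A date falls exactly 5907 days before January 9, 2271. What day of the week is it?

Tuesday

Jan 9, 2271 is a Monday.
5907 mod 7 = 6, so 5907 days before a Monday is Monday − 6 = Tuesday.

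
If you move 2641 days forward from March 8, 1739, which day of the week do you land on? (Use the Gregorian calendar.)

Tuesday

First find the weekday of Mar 8, 1739. Doomsday rule: the anchor day for the 1700s is Sunday. For year 39: 39÷12 = 3 r 3, and 3÷4 = 0, so 3+3+0 = 6.
Sunday + 6 ≡ Saturday — that's 1739's doomsday.
In March the doomsday date is Mar 14.
Mar 8 is 6 days before Mar 14; 6 mod 7 = 6, so Saturday − 6 = Sunday.
2641 mod 7 = 2, so 2641 days after a Sunday is Sunday + 2 = Tuesday.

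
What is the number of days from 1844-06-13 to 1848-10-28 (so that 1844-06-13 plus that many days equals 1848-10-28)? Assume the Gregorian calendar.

1598

Jun 13, 1844 → Jun 13, 1845: 365 days.
Jun 13, 1845 → Jun 13, 1846: 365 days.
Jun 13, 1846 → Jun 13, 1847: 365 days.
Jun 13, 1847 → Jun 13, 1848: 366 days (Feb 29, 1848 is in that span).
Jun 13, 1848 → Jul 13, 1848: 30 days (June has 30).
Jul 13, 1848 → Aug 13, 1848: 31 days (July has 31).
Aug 13, 1848 → Sep 13, 1848: 31 days (August has 31).
Sep 13, 1848 → Oct 13, 1848: 30 days (September has 30).
Oct 13, 1848 → Oct 28, 1848: 15 days.
Total: 1598 days.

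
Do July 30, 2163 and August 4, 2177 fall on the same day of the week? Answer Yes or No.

From Jul 30, 2163 to Aug 4, 2177 is 5119 days.
5119 mod 7 = 2, so they are different weekdays.
(Jul 30, 2163 is a Saturday; Aug 4, 2177 is a Monday.)

No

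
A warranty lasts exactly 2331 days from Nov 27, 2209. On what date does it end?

+365 (one year) → Nov 27, 2210 (1966 left).
+365 (one year) → Nov 27, 2211 (1601 left).
+366 (one year; includes Feb 29, 2212) → Nov 27, 2212 (1235 left).
+365 (one year) → Nov 27, 2213 (870 left).
+365 (one year) → Nov 27, 2214 (505 left).
+365 (one year) → Nov 27, 2215 (140 left).
Nov has 30 days: +4 → Dec 1, 2215 (136 left).
Dec has 31 days: +31 → Jan 1, 2216 (105 left).
Jan has 31 days: +31 → Feb 1, 2216 (74 left).
Feb has 29 days: +29 → Mar 1, 2216 (45 left).
Mar has 31 days: +31 → Apr 1, 2216 (14 left).
+14 → Apr 15, 2216.

April 15, 2216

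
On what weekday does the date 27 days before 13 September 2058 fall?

First find the weekday of Sep 13, 2058. Doomsday rule: the anchor day for the 2000s is Tuesday. For year 58: 58÷12 = 4 r 10, and 10÷4 = 2, so 4+10+2 = 16.
Tuesday + 16 ≡ Thursday — that's 2058's doomsday.
In September the doomsday date is Sep 5.
Sep 13 is 8 days after Sep 5; 8 mod 7 = 1, so Thursday + 1 = Friday.
27 mod 7 = 6, so 27 days before a Friday is Friday − 6 = Saturday.

Saturday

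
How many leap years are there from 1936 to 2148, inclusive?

Multiples of 4 in [1936,2148]: 54.
Of those, multiples of 100: 2 (not leap unless ÷400).
Multiples of 400: 1.
Leap years = 54 − 2 + 1 = 53.

53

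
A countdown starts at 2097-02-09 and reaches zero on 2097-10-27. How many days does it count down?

Feb 9, 2097 → Mar 9, 2097: 28 days (February has 28).
Mar 9, 2097 → Apr 9, 2097: 31 days (March has 31).
Apr 9, 2097 → May 9, 2097: 30 days (April has 30).
May 9, 2097 → Jun 9, 2097: 31 days (May has 31).
Jun 9, 2097 → Jul 9, 2097: 30 days (June has 30).
Jul 9, 2097 → Aug 9, 2097: 31 days (July has 31).
Aug 9, 2097 → Sep 9, 2097: 31 days (August has 31).
Sep 9, 2097 → Oct 9, 2097: 30 days (September has 30).
Oct 9, 2097 → Oct 27, 2097: 18 days.
Total: 260 days.

260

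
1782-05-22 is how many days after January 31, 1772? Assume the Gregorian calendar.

Jan 31, 1772 → Jan 31, 1773: 366 days (Feb 29, 1772 is in that span).
Jan 31, 1773 → Jan 31, 1774: 365 days.
Jan 31, 1774 → Jan 31, 1775: 365 days.
Jan 31, 1775 → Jan 31, 1776: 365 days.
Jan 31, 1776 → Jan 31, 1777: 366 days (Feb 29, 1776 is in that span).
Jan 31, 1777 → Jan 31, 1778: 365 days.
Jan 31, 1778 → Jan 31, 1779: 365 days.
Jan 31, 1779 → Jan 31, 1780: 365 days.
Jan 31, 1780 → Jan 31, 1781: 366 days (Feb 29, 1780 is in that span).
Jan 31, 1781 → Jan 31, 1782: 365 days.
Jan 31, 1782 → Feb 28, 1782: 28 days (January has 31).
Feb 28, 1782 → Mar 28, 1782: 28 days (February has 28).
Mar 28, 1782 → Apr 28, 1782: 31 days (March has 31).
Apr 28, 1782 → May 22, 1782: 24 days.
Total: 3764 days.

3764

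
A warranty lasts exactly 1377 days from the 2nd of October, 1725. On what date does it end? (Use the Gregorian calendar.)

+365 (one year) → Oct 2, 1726 (1012 left).
+365 (one year) → Oct 2, 1727 (647 left).
+366 (one year; includes Feb 29, 1728) → Oct 2, 1728 (281 left).
Oct has 31 days: +30 → Nov 1, 1728 (251 left).
Nov has 30 days: +30 → Dec 1, 1728 (221 left).
Dec has 31 days: +31 → Jan 1, 1729 (190 left).
Jan has 31 days: +31 → Feb 1, 1729 (159 left).
Feb has 28 days: +28 → Mar 1, 1729 (131 left).
Mar has 31 days: +31 → Apr 1, 1729 (100 left).
Apr has 30 days: +30 → May 1, 1729 (70 left).
May has 31 days: +31 → Jun 1, 1729 (39 left).
Jun has 30 days: +30 → Jul 1, 1729 (9 left).
+9 → Jul 10, 1729.

July 10, 1729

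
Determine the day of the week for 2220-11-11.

Saturday

Doomsday rule: the anchor day for the 2200s is Friday. For year 20: 20÷12 = 1 r 8, and 8÷4 = 2, so 1+8+2 = 11.
Friday + 11 ≡ Tuesday — that's 2220's doomsday.
In November the doomsday date is Nov 7.
Nov 11 is 4 days after Nov 7; 4 mod 7 = 4, so Tuesday + 4 = Saturday.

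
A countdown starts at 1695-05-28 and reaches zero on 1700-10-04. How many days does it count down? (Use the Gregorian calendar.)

May 28, 1695 → May 28, 1696: 366 days (Feb 29, 1696 is in that span).
May 28, 1696 → May 28, 1697: 365 days.
May 28, 1697 → May 28, 1698: 365 days.
May 28, 1698 → May 28, 1699: 365 days.
May 28, 1699 → May 28, 1700: 365 days.
May 28, 1700 → Jun 28, 1700: 31 days (May has 31).
Jun 28, 1700 → Jul 28, 1700: 30 days (June has 30).
Jul 28, 1700 → Aug 28, 1700: 31 days (July has 31).
Aug 28, 1700 → Sep 28, 1700: 31 days (August has 31).
Sep 28, 1700 → Oct 4, 1700: 6 days.
Total: 1955 days.

1955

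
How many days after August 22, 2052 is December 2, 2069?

Aug 22, 2052 → Aug 22, 2053: 365 days.
Aug 22, 2053 → Aug 22, 2054: 365 days.
Aug 22, 2054 → Aug 22, 2055: 365 days.
Aug 22, 2055 → Aug 22, 2056: 366 days (Feb 29, 2056 is in that span).
Aug 22, 2056 → Aug 22, 2057: 365 days.
Aug 22, 2057 → Aug 22, 2058: 365 days.
Aug 22, 2058 → Aug 22, 2059: 365 days.
Aug 22, 2059 → Aug 22, 2060: 366 days (Feb 29, 2060 is in that span).
Aug 22, 2060 → Aug 22, 2061: 365 days.
Aug 22, 2061 → Aug 22, 2062: 365 days.
Aug 22, 2062 → Aug 22, 2063: 365 days.
Aug 22, 2063 → Aug 22, 2064: 366 days (Feb 29, 2064 is in that span).
Aug 22, 2064 → Aug 22, 2065: 365 days.
Aug 22, 2065 → Aug 22, 2066: 365 days.
Aug 22, 2066 → Aug 22, 2067: 365 days.
Aug 22, 2067 → Aug 22, 2068: 366 days (Feb 29, 2068 is in that span).
Aug 22, 2068 → Aug 22, 2069: 365 days.
Aug 22, 2069 → Sep 22, 2069: 31 days (August has 31).
Sep 22, 2069 → Oct 22, 2069: 30 days (September has 30).
Oct 22, 2069 → Nov 22, 2069: 31 days (October has 31).
Nov 22, 2069 → Dec 2, 2069: 10 days.
Total: 6311 days.

6311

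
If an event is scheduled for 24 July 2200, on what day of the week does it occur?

Doomsday rule: the anchor day for the 2200s is Friday. For year 00: 0÷12 = 0 r 0, and 0÷4 = 0, so 0+0+0 = 0.
Friday + 0 ≡ Friday — that's 2200's doomsday.
In July the doomsday date is Jul 11.
Jul 24 is 13 days after Jul 11; 13 mod 7 = 6, so Friday + 6 = Thursday.

Thursday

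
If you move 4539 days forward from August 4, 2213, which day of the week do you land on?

First find the weekday of Aug 4, 2213. Doomsday rule: the anchor day for the 2200s is Friday. For year 13: 13÷12 = 1 r 1, and 1÷4 = 0, so 1+1+0 = 2.
Friday + 2 ≡ Sunday — that's 2213's doomsday.
In August the doomsday date is Aug 8.
Aug 4 is 4 days before Aug 8; 4 mod 7 = 4, so Sunday − 4 = Wednesday.
4539 mod 7 = 3, so 4539 days after a Wednesday is Wednesday + 3 = Saturday.

Saturday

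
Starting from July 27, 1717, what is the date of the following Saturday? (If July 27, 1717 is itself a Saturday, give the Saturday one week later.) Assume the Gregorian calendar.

July 31, 1717

Jul 27, 1717 is a Tuesday.
From Tuesday to the next Saturday is 4 days.
Jul 27, 1717 + 4 = Jul 31, 1717.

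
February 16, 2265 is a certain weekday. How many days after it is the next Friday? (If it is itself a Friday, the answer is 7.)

Feb 16, 2265 is a Thursday.
From Thursday to the next Friday is 1 day.

1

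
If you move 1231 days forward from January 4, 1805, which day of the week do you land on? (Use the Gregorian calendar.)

First find the weekday of Jan 4, 1805. Doomsday rule: the anchor day for the 1800s is Friday. For year 05: 5÷12 = 0 r 5, and 5÷4 = 1, so 0+5+1 = 6.
Friday + 6 ≡ Thursday — that's 1805's doomsday.
In January the doomsday date is Jan 3 (1805 is not a leap year).
Jan 4 is 1 day after Jan 3; 1 mod 7 = 1, so Thursday + 1 = Friday.
1231 mod 7 = 6, so 1231 days after a Friday is Friday + 6 = Thursday.

Thursday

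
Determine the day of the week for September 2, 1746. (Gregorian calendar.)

Friday

Doomsday rule: the anchor day for the 1700s is Sunday. For year 46: 46÷12 = 3 r 10, and 10÷4 = 2, so 3+10+2 = 15.
Sunday + 15 ≡ Monday — that's 1746's doomsday.
In September the doomsday date is Sep 5.
Sep 2 is 3 days before Sep 5; 3 mod 7 = 3, so Monday − 3 = Friday.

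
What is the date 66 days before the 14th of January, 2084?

November 9, 2083

−14 → Dec 31, 2083 (end of Dec, 31 days; 52 left).
−31 → Nov 30, 2083 (end of Nov, 30 days; 21 left).
−21 → Nov 9, 2083.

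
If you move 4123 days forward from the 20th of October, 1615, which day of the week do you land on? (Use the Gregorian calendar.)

Tuesday

Oct 20, 1615 is a Tuesday.
4123 mod 7 = 0, so 4123 days after a Tuesday is Tuesday + 0 = Tuesday.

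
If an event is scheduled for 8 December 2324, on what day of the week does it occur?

Doomsday rule: the anchor day for the 2300s is Wednesday. For year 24: 24÷12 = 2 r 0, and 0÷4 = 0, so 2+0+0 = 2.
Wednesday + 2 ≡ Friday — that's 2324's doomsday.
In December the doomsday date is Dec 12.
Dec 8 is 4 days before Dec 12; 4 mod 7 = 4, so Friday − 4 = Monday.

Monday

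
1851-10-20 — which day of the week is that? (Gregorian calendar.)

Monday

Doomsday rule: the anchor day for the 1800s is Friday. For year 51: 51÷12 = 4 r 3, and 3÷4 = 0, so 4+3+0 = 7.
Friday + 7 ≡ Friday — that's 1851's doomsday.
In October the doomsday date is Oct 10.
Oct 20 is 10 days after Oct 10; 10 mod 7 = 3, so Friday + 3 = Monday.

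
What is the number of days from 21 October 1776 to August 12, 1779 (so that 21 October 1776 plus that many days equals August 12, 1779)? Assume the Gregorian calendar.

1025

Oct 21, 1776 → Oct 21, 1777: 365 days.
Oct 21, 1777 → Oct 21, 1778: 365 days.
Oct 21, 1778 → Nov 21, 1778: 31 days (October has 31).
Nov 21, 1778 → Dec 21, 1778: 30 days (November has 30).
Dec 21, 1778 → Jan 21, 1779: 31 days (December has 31).
Jan 21, 1779 → Feb 21, 1779: 31 days (January has 31).
Feb 21, 1779 → Mar 21, 1779: 28 days (February has 28).
Mar 21, 1779 → Apr 21, 1779: 31 days (March has 31).
Apr 21, 1779 → May 21, 1779: 30 days (April has 30).
May 21, 1779 → Jun 21, 1779: 31 days (May has 31).
Jun 21, 1779 → Jul 21, 1779: 30 days (June has 30).
Jul 21, 1779 → Aug 12, 1779: 22 days.
Total: 1025 days.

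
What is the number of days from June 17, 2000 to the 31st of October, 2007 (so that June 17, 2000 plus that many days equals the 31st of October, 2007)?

Jun 17, 2000 → Jun 17, 2001: 365 days.
Jun 17, 2001 → Jun 17, 2002: 365 days.
Jun 17, 2002 → Jun 17, 2003: 365 days.
Jun 17, 2003 → Jun 17, 2004: 366 days (Feb 29, 2004 is in that span).
Jun 17, 2004 → Jun 17, 2005: 365 days.
Jun 17, 2005 → Jun 17, 2006: 365 days.
Jun 17, 2006 → Jun 17, 2007: 365 days.
Jun 17, 2007 → Jul 17, 2007: 30 days (June has 30).
Jul 17, 2007 → Aug 17, 2007: 31 days (July has 31).
Aug 17, 2007 → Sep 17, 2007: 31 days (August has 31).
Sep 17, 2007 → Oct 17, 2007: 30 days (September has 30).
Oct 17, 2007 → Oct 31, 2007: 14 days.
Total: 2692 days.

2692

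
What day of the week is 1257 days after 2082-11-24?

Nov 24, 2082 is a Tuesday.
1257 mod 7 = 4, so 1257 days after a Tuesday is Tuesday + 4 = Saturday.

Saturday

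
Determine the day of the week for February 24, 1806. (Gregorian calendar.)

Monday

Doomsday rule: the anchor day for the 1800s is Friday. For year 06: 6÷12 = 0 r 6, and 6÷4 = 1, so 0+6+1 = 7.
Friday + 7 ≡ Friday — that's 1806's doomsday.
In February the doomsday date is Feb 28 (1806 is not a leap year).
Feb 24 is 4 days before Feb 28; 4 mod 7 = 4, so Friday − 4 = Monday.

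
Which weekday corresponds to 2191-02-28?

Doomsday rule: the anchor day for the 2100s is Sunday. For year 91: 91÷12 = 7 r 7, and 7÷4 = 1, so 7+7+1 = 15.
Sunday + 15 ≡ Monday — that's 2191's doomsday.
In February the doomsday date is Feb 28 (2191 is not a leap year).
Feb 28 is the doomsday itself: Monday.

Monday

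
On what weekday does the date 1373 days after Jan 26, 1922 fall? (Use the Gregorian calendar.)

Friday

Jan 26, 1922 is a Thursday.
1373 mod 7 = 1, so 1373 days after a Thursday is Thursday + 1 = Friday.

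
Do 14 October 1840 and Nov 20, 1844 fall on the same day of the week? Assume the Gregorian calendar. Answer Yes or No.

From Oct 14, 1840 to Nov 20, 1844 is 1498 days.
1498 mod 7 = 0, so they are the same weekday.
(Oct 14, 1840 is a Wednesday; Nov 20, 1844 is a Wednesday.)

Yes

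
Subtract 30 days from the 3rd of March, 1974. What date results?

−3 → Feb 28, 1974 (end of Feb, 28 days; 27 left).
−27 → Feb 1, 1974.

February 1, 1974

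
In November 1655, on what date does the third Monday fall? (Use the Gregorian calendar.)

November 1, 1655 is a Monday.
The first Monday is therefore November 1 (same day).
The third Monday is 1 + 2×7 = November 15.

November 15, 1655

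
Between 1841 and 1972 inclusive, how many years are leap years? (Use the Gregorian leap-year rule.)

Multiples of 4 in [1841,1972]: 33.
Of those, multiples of 100: 1 (not leap unless ÷400).
Multiples of 400: 0.
Leap years = 33 − 1 + 0 = 32.

32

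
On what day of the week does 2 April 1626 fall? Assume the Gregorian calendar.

Thursday

Doomsday rule: the anchor day for the 1600s is Tuesday. For year 26: 26÷12 = 2 r 2, and 2÷4 = 0, so 2+2+0 = 4.
Tuesday + 4 ≡ Saturday — that's 1626's doomsday.
In April the doomsday date is Apr 4.
Apr 2 is 2 days before Apr 4; 2 mod 7 = 2, so Saturday − 2 = Thursday.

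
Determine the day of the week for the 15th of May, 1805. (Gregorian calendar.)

Wednesday

Doomsday rule: the anchor day for the 1800s is Friday. For year 05: 5÷12 = 0 r 5, and 5÷4 = 1, so 0+5+1 = 6.
Friday + 6 ≡ Thursday — that's 1805's doomsday.
In May the doomsday date is May 9.
May 15 is 6 days after May 9; 6 mod 7 = 6, so Thursday + 6 = Wednesday.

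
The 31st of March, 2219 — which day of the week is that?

January 1, 2219 is a Friday.
Jan 1, 2219 → Feb 1, 2219: 31 days (January has 31).
Feb 1, 2219 → Mar 1, 2219: 28 days (February has 28).
Mar 1, 2219 → Mar 31, 2219: 30 days.
Total: 89 days.
89 mod 7 = 5, so Friday + 5 = Wednesday.

Wednesday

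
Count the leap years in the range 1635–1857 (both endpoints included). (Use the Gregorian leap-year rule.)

Multiples of 4 in [1635,1857]: 56.
Of those, multiples of 100: 2 (not leap unless ÷400).
Multiples of 400: 0.
Leap years = 56 − 2 + 0 = 54.

54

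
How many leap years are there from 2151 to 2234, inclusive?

20

Multiples of 4 in [2151,2234]: 21.
Of those, multiples of 100: 1 (not leap unless ÷400).
Multiples of 400: 0.
Leap years = 21 − 1 + 0 = 20.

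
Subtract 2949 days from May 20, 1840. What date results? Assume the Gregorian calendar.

−366 (one year; includes Feb 29, 1840) → May 20, 1839 (2583 left).
−365 (one year) → May 20, 1838 (2218 left).
−365 (one year) → May 20, 1837 (1853 left).
−365 (one year) → May 20, 1836 (1488 left).
−366 (one year; includes Feb 29, 1836) → May 20, 1835 (1122 left).
−365 (one year) → May 20, 1834 (757 left).
−365 (one year) → May 20, 1833 (392 left).
−20 → Apr 30, 1833 (end of Apr, 30 days; 372 left).
−30 → Mar 31, 1833 (end of Mar, 31 days; 342 left).
−31 → Feb 28, 1833 (end of Feb, 28 days; 311 left).
−28 → Jan 31, 1833 (end of Jan, 31 days; 283 left).
−31 → Dec 31, 1832 (end of Dec, 31 days; 252 left).
−31 → Nov 30, 1832 (end of Nov, 30 days; 221 left).
−30 → Oct 31, 1832 (end of Oct, 31 days; 191 left).
−31 → Sep 30, 1832 (end of Sep, 30 days; 160 left).
−30 → Aug 31, 1832 (end of Aug, 31 days; 130 left).
−31 → Jul 31, 1832 (end of Jul, 31 days; 99 left).
−31 → Jun 30, 1832 (end of Jun, 30 days; 68 left).
−30 → May 31, 1832 (end of May, 31 days; 38 left).
−31 → Apr 30, 1832 (end of Apr, 30 days; 7 left).
−7 → Apr 23, 1832.

April 23, 1832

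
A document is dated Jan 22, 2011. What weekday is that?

January 1, 2011 is a Saturday.
Jan 1, 2011 → Jan 22, 2011: 21 days.
Total: 21 days.
21 mod 7 = 0, so Saturday + 0 = Saturday.

Saturday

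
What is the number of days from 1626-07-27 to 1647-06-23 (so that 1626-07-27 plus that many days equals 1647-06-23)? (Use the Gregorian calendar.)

7636

Jul 27, 1626 → Jul 27, 1627: 365 days.
Jul 27, 1627 → Jul 27, 1628: 366 days (Feb 29, 1628 is in that span).
Jul 27, 1628 → Jul 27, 1629: 365 days.
Jul 27, 1629 → Jul 27, 1630: 365 days.
Jul 27, 1630 → Jul 27, 1631: 365 days.
Jul 27, 1631 → Jul 27, 1632: 366 days (Feb 29, 1632 is in that span).
Jul 27, 1632 → Jul 27, 1633: 365 days.
Jul 27, 1633 → Jul 27, 1634: 365 days.
Jul 27, 1634 → Jul 27, 1635: 365 days.
Jul 27, 1635 → Jul 27, 1636: 366 days (Feb 29, 1636 is in that span).
Jul 27, 1636 → Jul 27, 1637: 365 days.
Jul 27, 1637 → Jul 27, 1638: 365 days.
Jul 27, 1638 → Jul 27, 1639: 365 days.
Jul 27, 1639 → Jul 27, 1640: 366 days (Feb 29, 1640 is in that span).
Jul 27, 1640 → Jul 27, 1641: 365 days.
Jul 27, 1641 → Jul 27, 1642: 365 days.
Jul 27, 1642 → Jul 27, 1643: 365 days.
Jul 27, 1643 → Jul 27, 1644: 366 days (Feb 29, 1644 is in that span).
Jul 27, 1644 → Jul 27, 1645: 365 days.
Jul 27, 1645 → Jul 27, 1646: 365 days.
Jul 27, 1646 → Aug 27, 1646: 31 days (July has 31).
Aug 27, 1646 → Sep 27, 1646: 31 days (August has 31).
Sep 27, 1646 → Oct 27, 1646: 30 days (September has 30).
Oct 27, 1646 → Nov 27, 1646: 31 days (October has 31).
Nov 27, 1646 → Dec 27, 1646: 30 days (November has 30).
Dec 27, 1646 → Jan 27, 1647: 31 days (December has 31).
Jan 27, 1647 → Feb 27, 1647: 31 days (January has 31).
Feb 27, 1647 → Mar 27, 1647: 28 days (February has 28).
Mar 27, 1647 → Apr 27, 1647: 31 days (March has 31).
Apr 27, 1647 → May 27, 1647: 30 days (April has 30).
May 27, 1647 → Jun 23, 1647: 27 days.
Total: 7636 days.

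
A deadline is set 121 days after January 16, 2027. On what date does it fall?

Jan has 31 days: +16 → Feb 1, 2027 (105 left).
Feb has 28 days: +28 → Mar 1, 2027 (77 left).
Mar has 31 days: +31 → Apr 1, 2027 (46 left).
Apr has 30 days: +30 → May 1, 2027 (16 left).
+16 → May 17, 2027.

May 17, 2027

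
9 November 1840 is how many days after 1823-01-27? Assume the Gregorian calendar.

Jan 27, 1823 → Jan 27, 1824: 365 days.
Jan 27, 1824 → Jan 27, 1825: 366 days (Feb 29, 1824 is in that span).
Jan 27, 1825 → Jan 27, 1826: 365 days.
Jan 27, 1826 → Jan 27, 1827: 365 days.
Jan 27, 1827 → Jan 27, 1828: 365 days.
Jan 27, 1828 → Jan 27, 1829: 366 days (Feb 29, 1828 is in that span).
Jan 27, 1829 → Jan 27, 1830: 365 days.
Jan 27, 1830 → Jan 27, 1831: 365 days.
Jan 27, 1831 → Jan 27, 1832: 365 days.
Jan 27, 1832 → Jan 27, 1833: 366 days (Feb 29, 1832 is in that span).
Jan 27, 1833 → Jan 27, 1834: 365 days.
Jan 27, 1834 → Jan 27, 1835: 365 days.
Jan 27, 1835 → Jan 27, 1836: 365 days.
Jan 27, 1836 → Jan 27, 1837: 366 days (Feb 29, 1836 is in that span).
Jan 27, 1837 → Jan 27, 1838: 365 days.
Jan 27, 1838 → Jan 27, 1839: 365 days.
Jan 27, 1839 → Jan 27, 1840: 365 days.
Jan 27, 1840 → Feb 27, 1840: 31 days (January has 31).
Feb 27, 1840 → Mar 27, 1840: 29 days (February has 29).
Mar 27, 1840 → Apr 27, 1840: 31 days (March has 31).
Apr 27, 1840 → May 27, 1840: 30 days (April has 30).
May 27, 1840 → Jun 27, 1840: 31 days (May has 31).
Jun 27, 1840 → Jul 27, 1840: 30 days (June has 30).
Jul 27, 1840 → Aug 27, 1840: 31 days (July has 31).
Aug 27, 1840 → Sep 27, 1840: 31 days (August has 31).
Sep 27, 1840 → Oct 27, 1840: 30 days (September has 30).
Oct 27, 1840 → Nov 9, 1840: 13 days.
Total: 6496 days.

6496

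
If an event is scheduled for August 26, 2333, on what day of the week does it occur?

Doomsday rule: the anchor day for the 2300s is Wednesday. For year 33: 33÷12 = 2 r 9, and 9÷4 = 2, so 2+9+2 = 13.
Wednesday + 13 ≡ Tuesday — that's 2333's doomsday.
In August the doomsday date is Aug 8.
Aug 26 is 18 days after Aug 8; 18 mod 7 = 4, so Tuesday + 4 = Saturday.

Saturday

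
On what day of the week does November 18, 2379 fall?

Doomsday rule: the anchor day for the 2300s is Wednesday. For year 79: 79÷12 = 6 r 7, and 7÷4 = 1, so 6+7+1 = 14.
Wednesday + 14 ≡ Wednesday — that's 2379's doomsday.
In November the doomsday date is Nov 7.
Nov 18 is 11 days after Nov 7; 11 mod 7 = 4, so Wednesday + 4 = Sunday.

Sunday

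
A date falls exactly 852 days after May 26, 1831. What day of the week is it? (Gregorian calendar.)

First find the weekday of May 26, 1831. Doomsday rule: the anchor day for the 1800s is Friday. For year 31: 31÷12 = 2 r 7, and 7÷4 = 1, so 2+7+1 = 10.
Friday + 10 ≡ Monday — that's 1831's doomsday.
In May the doomsday date is May 9.
May 26 is 17 days after May 9; 17 mod 7 = 3, so Monday + 3 = Thursday.
852 mod 7 = 5, so 852 days after a Thursday is Thursday + 5 = Tuesday.

Tuesday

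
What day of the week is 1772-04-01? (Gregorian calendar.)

Doomsday rule: the anchor day for the 1700s is Sunday. For year 72: 72÷12 = 6 r 0, and 0÷4 = 0, so 6+0+0 = 6.
Sunday + 6 ≡ Saturday — that's 1772's doomsday.
In April the doomsday date is Apr 4.
Apr 1 is 3 days before Apr 4; 3 mod 7 = 3, so Saturday − 3 = Wednesday.

Wednesday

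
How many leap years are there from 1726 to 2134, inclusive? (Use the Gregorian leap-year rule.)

Multiples of 4 in [1726,2134]: 102.
Of those, multiples of 100: 4 (not leap unless ÷400).
Multiples of 400: 1.
Leap years = 102 − 4 + 1 = 99.

99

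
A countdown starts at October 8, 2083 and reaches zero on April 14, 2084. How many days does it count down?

189

Oct 8, 2083 → Nov 8, 2083: 31 days (October has 31).
Nov 8, 2083 → Dec 8, 2083: 30 days (November has 30).
Dec 8, 2083 → Jan 8, 2084: 31 days (December has 31).
Jan 8, 2084 → Feb 8, 2084: 31 days (January has 31).
Feb 8, 2084 → Mar 8, 2084: 29 days (February has 29).
Mar 8, 2084 → Apr 8, 2084: 31 days (March has 31).
Apr 8, 2084 → Apr 14, 2084: 6 days.
Total: 189 days.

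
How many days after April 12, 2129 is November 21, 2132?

1319

Apr 12, 2129 → Apr 12, 2130: 365 days.
Apr 12, 2130 → Apr 12, 2131: 365 days.
Apr 12, 2131 → Apr 12, 2132: 366 days (Feb 29, 2132 is in that span).
Apr 12, 2132 → May 12, 2132: 30 days (April has 30).
May 12, 2132 → Jun 12, 2132: 31 days (May has 31).
Jun 12, 2132 → Jul 12, 2132: 30 days (June has 30).
Jul 12, 2132 → Aug 12, 2132: 31 days (July has 31).
Aug 12, 2132 → Sep 12, 2132: 31 days (August has 31).
Sep 12, 2132 → Oct 12, 2132: 30 days (September has 30).
Oct 12, 2132 → Nov 12, 2132: 31 days (October has 31).
Nov 12, 2132 → Nov 21, 2132: 9 days.
Total: 1319 days.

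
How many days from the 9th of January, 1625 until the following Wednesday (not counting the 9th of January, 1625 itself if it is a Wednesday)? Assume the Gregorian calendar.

6

Jan 9, 1625 is a Thursday.
From Thursday to the next Wednesday is 6 days.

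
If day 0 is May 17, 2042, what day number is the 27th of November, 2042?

May 17, 2042 → Jun 17, 2042: 31 days (May has 31).
Jun 17, 2042 → Jul 17, 2042: 30 days (June has 30).
Jul 17, 2042 → Aug 17, 2042: 31 days (July has 31).
Aug 17, 2042 → Sep 17, 2042: 31 days (August has 31).
Sep 17, 2042 → Oct 17, 2042: 30 days (September has 30).
Oct 17, 2042 → Nov 17, 2042: 31 days (October has 31).
Nov 17, 2042 → Nov 27, 2042: 10 days.
Total: 194 days.

194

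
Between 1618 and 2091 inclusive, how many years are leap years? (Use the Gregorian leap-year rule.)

Multiples of 4 in [1618,2091]: 118.
Of those, multiples of 100: 4 (not leap unless ÷400).
Multiples of 400: 1.
Leap years = 118 − 4 + 1 = 115.

115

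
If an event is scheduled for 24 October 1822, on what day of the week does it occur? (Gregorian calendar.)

Thursday

January 1, 1822 is a Tuesday.
Jan 1, 1822 → Feb 1, 1822: 31 days (January has 31).
Feb 1, 1822 → Mar 1, 1822: 28 days (February has 28).
Mar 1, 1822 → Apr 1, 1822: 31 days (March has 31).
Apr 1, 1822 → May 1, 1822: 30 days (April has 30).
May 1, 1822 → Jun 1, 1822: 31 days (May has 31).
Jun 1, 1822 → Jul 1, 1822: 30 days (June has 30).
Jul 1, 1822 → Aug 1, 1822: 31 days (July has 31).
Aug 1, 1822 → Sep 1, 1822: 31 days (August has 31).
Sep 1, 1822 → Oct 1, 1822: 30 days (September has 30).
Oct 1, 1822 → Oct 24, 1822: 23 days.
Total: 296 days.
296 mod 7 = 2, so Tuesday + 2 = Thursday.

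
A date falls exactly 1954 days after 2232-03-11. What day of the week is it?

Monday

First find the weekday of Mar 11, 2232. Doomsday rule: the anchor day for the 2200s is Friday. For year 32: 32÷12 = 2 r 8, and 8÷4 = 2, so 2+8+2 = 12.
Friday + 12 ≡ Wednesday — that's 2232's doomsday.
In March the doomsday date is Mar 14.
Mar 11 is 3 days before Mar 14; 3 mod 7 = 3, so Wednesday − 3 = Sunday.
1954 mod 7 = 1, so 1954 days after a Sunday is Sunday + 1 = Monday.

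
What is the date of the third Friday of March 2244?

March 1, 2244 is a Friday.
The first Friday is therefore March 1 (same day).
The third Friday is 1 + 2×7 = March 15.

March 15, 2244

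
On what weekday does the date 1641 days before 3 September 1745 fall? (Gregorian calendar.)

Tuesday

First find the weekday of Sep 3, 1745. Doomsday rule: the anchor day for the 1700s is Sunday. For year 45: 45÷12 = 3 r 9, and 9÷4 = 2, so 3+9+2 = 14.
Sunday + 14 ≡ Sunday — that's 1745's doomsday.
In September the doomsday date is Sep 5.
Sep 3 is 2 days before Sep 5; 2 mod 7 = 2, so Sunday − 2 = Friday.
1641 mod 7 = 3, so 1641 days before a Friday is Friday − 3 = Tuesday.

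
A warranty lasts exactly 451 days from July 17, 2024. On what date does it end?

+365 (one year) → Jul 17, 2025 (86 left).
Jul has 31 days: +15 → Aug 1, 2025 (71 left).
Aug has 31 days: +31 → Sep 1, 2025 (40 left).
Sep has 30 days: +30 → Oct 1, 2025 (10 left).
+10 → Oct 11, 2025.

October 11, 2025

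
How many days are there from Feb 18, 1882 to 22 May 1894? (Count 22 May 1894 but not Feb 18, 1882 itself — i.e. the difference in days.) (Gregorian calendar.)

4476

Feb 18, 1882 → Feb 18, 1883: 365 days.
Feb 18, 1883 → Feb 18, 1884: 365 days.
Feb 18, 1884 → Feb 18, 1885: 366 days (Feb 29, 1884 is in that span).
Feb 18, 1885 → Feb 18, 1886: 365 days.
Feb 18, 1886 → Feb 18, 1887: 365 days.
Feb 18, 1887 → Feb 18, 1888: 365 days.
Feb 18, 1888 → Feb 18, 1889: 366 days (Feb 29, 1888 is in that span).
Feb 18, 1889 → Feb 18, 1890: 365 days.
Feb 18, 1890 → Feb 18, 1891: 365 days.
Feb 18, 1891 → Feb 18, 1892: 365 days.
Feb 18, 1892 → Feb 18, 1893: 366 days (Feb 29, 1892 is in that span).
Feb 18, 1893 → Feb 18, 1894: 365 days.
Feb 18, 1894 → Mar 18, 1894: 28 days (February has 28).
Mar 18, 1894 → Apr 18, 1894: 31 days (March has 31).
Apr 18, 1894 → May 18, 1894: 30 days (April has 30).
May 18, 1894 → May 22, 1894: 4 days.
Total: 4476 days.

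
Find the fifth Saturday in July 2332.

July 1, 2332 is a Friday.
The first Saturday is therefore July 2 (1 days later).
The fifth Saturday is 2 + 4×7 = July 30.

July 30, 2332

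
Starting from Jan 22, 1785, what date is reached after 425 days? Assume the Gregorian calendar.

+365 (one year) → Jan 22, 1786 (60 left).
Jan has 31 days: +10 → Feb 1, 1786 (50 left).
Feb has 28 days: +28 → Mar 1, 1786 (22 left).
+22 → Mar 23, 1786.

March 23, 1786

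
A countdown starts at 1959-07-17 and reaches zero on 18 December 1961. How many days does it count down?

885

Jul 17, 1959 → Jul 17, 1960: 366 days (Feb 29, 1960 is in that span).
Jul 17, 1960 → Jul 17, 1961: 365 days.
Jul 17, 1961 → Aug 17, 1961: 31 days (July has 31).
Aug 17, 1961 → Sep 17, 1961: 31 days (August has 31).
Sep 17, 1961 → Oct 17, 1961: 30 days (September has 30).
Oct 17, 1961 → Nov 17, 1961: 31 days (October has 31).
Nov 17, 1961 → Dec 17, 1961: 30 days (November has 30).
Dec 17, 1961 → Dec 18, 1961: 1 days.
Total: 885 days.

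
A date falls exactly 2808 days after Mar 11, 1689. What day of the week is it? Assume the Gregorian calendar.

Saturday

Mar 11, 1689 is a Friday.
2808 mod 7 = 1, so 2808 days after a Friday is Friday + 1 = Saturday.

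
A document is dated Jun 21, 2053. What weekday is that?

Saturday

Doomsday rule: the anchor day for the 2000s is Tuesday. For year 53: 53÷12 = 4 r 5, and 5÷4 = 1, so 4+5+1 = 10.
Tuesday + 10 ≡ Friday — that's 2053's doomsday.
In June the doomsday date is Jun 6.
Jun 21 is 15 days after Jun 6; 15 mod 7 = 1, so Friday + 1 = Saturday.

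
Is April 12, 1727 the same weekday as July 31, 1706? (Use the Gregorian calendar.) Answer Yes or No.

Yes

From Jul 31, 1706 to Apr 12, 1727 is 7560 days.
7560 mod 7 = 0, so they are the same weekday.
(Jul 31, 1706 is a Saturday; Apr 12, 1727 is a Saturday.)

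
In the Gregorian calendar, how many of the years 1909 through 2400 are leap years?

120

Multiples of 4 in [1909,2400]: 123.
Of those, multiples of 100: 5 (not leap unless ÷400).
Multiples of 400: 2.
Leap years = 123 − 5 + 2 = 120.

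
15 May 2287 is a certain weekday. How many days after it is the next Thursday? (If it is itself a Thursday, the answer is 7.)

May 15, 2287 is a Sunday.
From Sunday to the next Thursday is 4 days.

4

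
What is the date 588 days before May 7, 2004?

−366 (one year; includes Feb 29, 2004) → May 7, 2003 (222 left).
−7 → Apr 30, 2003 (end of Apr, 30 days; 215 left).
−30 → Mar 31, 2003 (end of Mar, 31 days; 185 left).
−31 → Feb 28, 2003 (end of Feb, 28 days; 154 left).
−28 → Jan 31, 2003 (end of Jan, 31 days; 126 left).
−31 → Dec 31, 2002 (end of Dec, 31 days; 95 left).
−31 → Nov 30, 2002 (end of Nov, 30 days; 64 left).
−30 → Oct 31, 2002 (end of Oct, 31 days; 34 left).
−31 → Sep 30, 2002 (end of Sep, 30 days; 3 left).
−3 → Sep 27, 2002.

September 27, 2002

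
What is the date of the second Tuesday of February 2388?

February 1, 2388 is a Monday.
The first Tuesday is therefore February 2 (1 days later).
The second Tuesday is 2 + 1×7 = February 9.

February 9, 2388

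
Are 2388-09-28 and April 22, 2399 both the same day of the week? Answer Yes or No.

From Sep 28, 2388 to Apr 22, 2399 is 3858 days.
3858 mod 7 = 1, so they are different weekdays.
(Sep 28, 2388 is a Wednesday; Apr 22, 2399 is a Thursday.)

No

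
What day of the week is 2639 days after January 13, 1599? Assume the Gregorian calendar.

Wednesday

First find the weekday of Jan 13, 1599. Doomsday rule: the anchor day for the 1500s is Wednesday. For year 99: 99÷12 = 8 r 3, and 3÷4 = 0, so 8+3+0 = 11.
Wednesday + 11 ≡ Sunday — that's 1599's doomsday.
In January the doomsday date is Jan 3 (1599 is not a leap year).
Jan 13 is 10 days after Jan 3; 10 mod 7 = 3, so Sunday + 3 = Wednesday.
2639 mod 7 = 0, so 2639 days after a Wednesday is Wednesday + 0 = Wednesday.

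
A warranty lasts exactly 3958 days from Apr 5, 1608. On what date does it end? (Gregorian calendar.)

February 5, 1619

+365 (one year) → Apr 5, 1609 (3593 left).
+365 (one year) → Apr 5, 1610 (3228 left).
+365 (one year) → Apr 5, 1611 (2863 left).
+366 (one year; includes Feb 29, 1612) → Apr 5, 1612 (2497 left).
+365 (one year) → Apr 5, 1613 (2132 left).
+365 (one year) → Apr 5, 1614 (1767 left).
+365 (one year) → Apr 5, 1615 (1402 left).
+366 (one year; includes Feb 29, 1616) → Apr 5, 1616 (1036 left).
+365 (one year) → Apr 5, 1617 (671 left).
+365 (one year) → Apr 5, 1618 (306 left).
Apr has 30 days: +26 → May 1, 1618 (280 left).
May has 31 days: +31 → Jun 1, 1618 (249 left).
Jun has 30 days: +30 → Jul 1, 1618 (219 left).
Jul has 31 days: +31 → Aug 1, 1618 (188 left).
Aug has 31 days: +31 → Sep 1, 1618 (157 left).
Sep has 30 days: +30 → Oct 1, 1618 (127 left).
Oct has 31 days: +31 → Nov 1, 1618 (96 left).
Nov has 30 days: +30 → Dec 1, 1618 (66 left).
Dec has 31 days: +31 → Jan 1, 1619 (35 left).
Jan has 31 days: +31 → Feb 1, 1619 (4 left).
+4 → Feb 5, 1619.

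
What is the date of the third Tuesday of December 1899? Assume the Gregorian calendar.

December 19, 1899

December 1, 1899 is a Friday.
The first Tuesday is therefore December 5 (4 days later).
The third Tuesday is 5 + 2×7 = December 19.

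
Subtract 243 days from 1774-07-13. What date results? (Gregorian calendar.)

−13 → Jun 30, 1774 (end of Jun, 30 days; 230 left).
−30 → May 31, 1774 (end of May, 31 days; 200 left).
−31 → Apr 30, 1774 (end of Apr, 30 days; 169 left).
−30 → Mar 31, 1774 (end of Mar, 31 days; 139 left).
−31 → Feb 28, 1774 (end of Feb, 28 days; 108 left).
−28 → Jan 31, 1774 (end of Jan, 31 days; 80 left).
−31 → Dec 31, 1773 (end of Dec, 31 days; 49 left).
−31 → Nov 30, 1773 (end of Nov, 30 days; 18 left).
−18 → Nov 12, 1773.

November 12, 1773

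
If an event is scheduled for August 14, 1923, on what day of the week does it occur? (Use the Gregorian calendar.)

Tuesday

Doomsday rule: the anchor day for the 1900s is Wednesday. For year 23: 23÷12 = 1 r 11, and 11÷4 = 2, so 1+11+2 = 14.
Wednesday + 14 ≡ Wednesday — that's 1923's doomsday.
In August the doomsday date is Aug 8.
Aug 14 is 6 days after Aug 8; 6 mod 7 = 6, so Wednesday + 6 = Tuesday.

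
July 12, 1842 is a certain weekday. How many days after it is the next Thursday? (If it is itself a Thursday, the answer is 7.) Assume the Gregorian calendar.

2

Jul 12, 1842 is a Tuesday.
From Tuesday to the next Thursday is 2 days.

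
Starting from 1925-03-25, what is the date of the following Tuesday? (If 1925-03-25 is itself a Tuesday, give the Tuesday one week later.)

Mar 25, 1925 is a Wednesday.
From Wednesday to the next Tuesday is 6 days.
Mar 25, 1925 + 6 = Mar 31, 1925.

March 31, 1925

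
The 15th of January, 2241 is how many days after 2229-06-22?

Jun 22, 2229 → Jun 22, 2230: 365 days.
Jun 22, 2230 → Jun 22, 2231: 365 days.
Jun 22, 2231 → Jun 22, 2232: 366 days (Feb 29, 2232 is in that span).
Jun 22, 2232 → Jun 22, 2233: 365 days.
Jun 22, 2233 → Jun 22, 2234: 365 days.
Jun 22, 2234 → Jun 22, 2235: 365 days.
Jun 22, 2235 → Jun 22, 2236: 366 days (Feb 29, 2236 is in that span).
Jun 22, 2236 → Jun 22, 2237: 365 days.
Jun 22, 2237 → Jun 22, 2238: 365 days.
Jun 22, 2238 → Jun 22, 2239: 365 days.
Jun 22, 2239 → Jun 22, 2240: 366 days (Feb 29, 2240 is in that span).
Jun 22, 2240 → Jul 22, 2240: 30 days (June has 30).
Jul 22, 2240 → Aug 22, 2240: 31 days (July has 31).
Aug 22, 2240 → Sep 22, 2240: 31 days (August has 31).
Sep 22, 2240 → Oct 22, 2240: 30 days (September has 30).
Oct 22, 2240 → Nov 22, 2240: 31 days (October has 31).
Nov 22, 2240 → Dec 22, 2240: 30 days (November has 30).
Dec 22, 2240 → Jan 15, 2241: 24 days.
Total: 4225 days.

4225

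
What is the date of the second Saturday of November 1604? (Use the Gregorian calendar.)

November 1, 1604 is a Monday.
The first Saturday is therefore November 6 (5 days later).
The second Saturday is 6 + 1×7 = November 13.

November 13, 1604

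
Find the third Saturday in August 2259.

August 20, 2259

August 1, 2259 is a Monday.
The first Saturday is therefore August 6 (5 days later).
The third Saturday is 6 + 2×7 = August 20.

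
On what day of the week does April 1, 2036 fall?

Tuesday

Doomsday rule: the anchor day for the 2000s is Tuesday. For year 36: 36÷12 = 3 r 0, and 0÷4 = 0, so 3+0+0 = 3.
Tuesday + 3 ≡ Friday — that's 2036's doomsday.
In April the doomsday date is Apr 4.
Apr 1 is 3 days before Apr 4; 3 mod 7 = 3, so Friday − 3 = Tuesday.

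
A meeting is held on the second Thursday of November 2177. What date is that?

November 1, 2177 is a Saturday.
The first Thursday is therefore November 6 (5 days later).
The second Thursday is 6 + 1×7 = November 13.

November 13, 2177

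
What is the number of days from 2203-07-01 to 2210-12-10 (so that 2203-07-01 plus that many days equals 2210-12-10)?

2719

Jul 1, 2203 → Jul 1, 2204: 366 days (Feb 29, 2204 is in that span).
Jul 1, 2204 → Jul 1, 2205: 365 days.
Jul 1, 2205 → Jul 1, 2206: 365 days.
Jul 1, 2206 → Jul 1, 2207: 365 days.
Jul 1, 2207 → Jul 1, 2208: 366 days (Feb 29, 2208 is in that span).
Jul 1, 2208 → Jul 1, 2209: 365 days.
Jul 1, 2209 → Jul 1, 2210: 365 days.
Jul 1, 2210 → Aug 1, 2210: 31 days (July has 31).
Aug 1, 2210 → Sep 1, 2210: 31 days (August has 31).
Sep 1, 2210 → Oct 1, 2210: 30 days (September has 30).
Oct 1, 2210 → Nov 1, 2210: 31 days (October has 31).
Nov 1, 2210 → Dec 1, 2210: 30 days (November has 30).
Dec 1, 2210 → Dec 10, 2210: 9 days.
Total: 2719 days.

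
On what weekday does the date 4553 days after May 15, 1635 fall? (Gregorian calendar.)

Friday

First find the weekday of May 15, 1635. Doomsday rule: the anchor day for the 1600s is Tuesday. For year 35: 35÷12 = 2 r 11, and 11÷4 = 2, so 2+11+2 = 15.
Tuesday + 15 ≡ Wednesday — that's 1635's doomsday.
In May the doomsday date is May 9.
May 15 is 6 days after May 9; 6 mod 7 = 6, so Wednesday + 6 = Tuesday.
4553 mod 7 = 3, so 4553 days after a Tuesday is Tuesday + 3 = Friday.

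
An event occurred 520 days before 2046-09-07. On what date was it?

−365 (one year) → Sep 7, 2045 (155 left).
−7 → Aug 31, 2045 (end of Aug, 31 days; 148 left).
−31 → Jul 31, 2045 (end of Jul, 31 days; 117 left).
−31 → Jun 30, 2045 (end of Jun, 30 days; 86 left).
−30 → May 31, 2045 (end of May, 31 days; 56 left).
−31 → Apr 30, 2045 (end of Apr, 30 days; 25 left).
−25 → Apr 5, 2045.

April 5, 2045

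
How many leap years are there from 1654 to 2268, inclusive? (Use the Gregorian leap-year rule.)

149

Multiples of 4 in [1654,2268]: 154.
Of those, multiples of 100: 6 (not leap unless ÷400).
Multiples of 400: 1.
Leap years = 154 − 6 + 1 = 149.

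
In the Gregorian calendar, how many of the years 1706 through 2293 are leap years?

Multiples of 4 in [1706,2293]: 147.
Of those, multiples of 100: 5 (not leap unless ÷400).
Multiples of 400: 1.
Leap years = 147 − 5 + 1 = 143.

143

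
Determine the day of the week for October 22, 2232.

Monday

Doomsday rule: the anchor day for the 2200s is Friday. For year 32: 32÷12 = 2 r 8, and 8÷4 = 2, so 2+8+2 = 12.
Friday + 12 ≡ Wednesday — that's 2232's doomsday.
In October the doomsday date is Oct 10.
Oct 22 is 12 days after Oct 10; 12 mod 7 = 5, so Wednesday + 5 = Monday.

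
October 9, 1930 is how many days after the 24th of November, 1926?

Nov 24, 1926 → Nov 24, 1927: 365 days.
Nov 24, 1927 → Nov 24, 1928: 366 days (Feb 29, 1928 is in that span).
Nov 24, 1928 → Nov 24, 1929: 365 days.
Nov 24, 1929 → Dec 24, 1929: 30 days (November has 30).
Dec 24, 1929 → Jan 24, 1930: 31 days (December has 31).
Jan 24, 1930 → Feb 24, 1930: 31 days (January has 31).
Feb 24, 1930 → Mar 24, 1930: 28 days (February has 28).
Mar 24, 1930 → Apr 24, 1930: 31 days (March has 31).
Apr 24, 1930 → May 24, 1930: 30 days (April has 30).
May 24, 1930 → Jun 24, 1930: 31 days (May has 31).
Jun 24, 1930 → Jul 24, 1930: 30 days (June has 30).
Jul 24, 1930 → Aug 24, 1930: 31 days (July has 31).
Aug 24, 1930 → Sep 24, 1930: 31 days (August has 31).
Sep 24, 1930 → Oct 9, 1930: 15 days.
Total: 1415 days.

1415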